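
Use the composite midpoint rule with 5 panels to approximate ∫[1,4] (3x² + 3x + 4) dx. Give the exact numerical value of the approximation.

h = (4 − 1)/5 = 0.6.
Midpoints m₁,…,m₅ = 1.3, 1.9, 2.5, 3.1, 3.7.
f(m₁)=12.97, f(m₂)=20.53, f(m₃)=30.25, f(m₄)=42.13, f(m₅)=56.17.
h·[f(m₁) + f(m₂) + f(m₃) + f(m₄) + f(m₅)] = 0.6·(162.05) = 97.23.

97.23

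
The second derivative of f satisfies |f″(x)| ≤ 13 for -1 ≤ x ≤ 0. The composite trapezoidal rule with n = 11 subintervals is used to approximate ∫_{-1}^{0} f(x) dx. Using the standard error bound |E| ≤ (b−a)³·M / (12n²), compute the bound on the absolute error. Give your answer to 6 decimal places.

|E| ≤ (1)³·13 / (12·11²) = 13/1452 = 0.008953.

0.008953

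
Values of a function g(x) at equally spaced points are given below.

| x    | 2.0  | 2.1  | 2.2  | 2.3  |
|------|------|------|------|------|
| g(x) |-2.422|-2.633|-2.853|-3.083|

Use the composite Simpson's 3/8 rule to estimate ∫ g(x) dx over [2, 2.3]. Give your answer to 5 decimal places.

-0.82361

h = 0.1, n = 3.
(3h/8)·[y₀ + 3y₁ + 3y₂ + y₃] = 0.0375·(-21.963) = -0.82361.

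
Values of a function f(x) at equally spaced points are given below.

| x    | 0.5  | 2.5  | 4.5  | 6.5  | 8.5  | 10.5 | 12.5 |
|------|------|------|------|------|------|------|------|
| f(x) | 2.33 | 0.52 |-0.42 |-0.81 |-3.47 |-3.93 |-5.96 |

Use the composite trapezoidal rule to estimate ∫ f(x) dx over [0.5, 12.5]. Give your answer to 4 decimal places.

-19.8500

h = 2, n = 6.
(h/2)·[y₀ + 2y₁ + 2y₂ + 2y₃ + 2y₄ + 2y₅ + y₆] = 1·(-19.85) = -19.8500.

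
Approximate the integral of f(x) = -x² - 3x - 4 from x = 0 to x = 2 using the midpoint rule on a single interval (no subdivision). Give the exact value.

-16

M = (b−a)·f(1) = 2·(-8) = -16.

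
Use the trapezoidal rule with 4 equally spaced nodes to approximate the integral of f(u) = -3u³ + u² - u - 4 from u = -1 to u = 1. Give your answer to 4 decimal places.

-7.1852

h = (1 − (-1))/3 = 0.666667.
Nodes u₀,…,u₃ = -1, -0.333333, 0.333333, 1.
f(u) = -3u³ + u² - u - 4: f₀=1, f₁=-3.444444, f₂=-4.333333, f₃=-7.
(h/2)·[f₀ + 2f₁ + 2f₂ + f₃] = 0.333333·(-21.555556) = -7.1852.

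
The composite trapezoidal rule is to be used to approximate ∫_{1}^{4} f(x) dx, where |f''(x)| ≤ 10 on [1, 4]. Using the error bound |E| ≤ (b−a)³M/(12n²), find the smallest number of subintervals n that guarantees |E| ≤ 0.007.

57

Need 270/(12n²) ≤ 0.007.
n² ≥ 270/(12·0.007) = 3214.29 ⇒ n ≥ 56.6947, so the smallest n is 57.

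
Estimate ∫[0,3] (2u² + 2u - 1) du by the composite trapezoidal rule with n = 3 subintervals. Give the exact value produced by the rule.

25

h = (3 − 0)/3 = 1.
Nodes u₀,…,u₃ = 0, 1, 2, 3.
f(u) = 2u² + 2u - 1: f₀=-1, f₁=3, f₂=11, f₃=23.
(h/2)·[f₀ + 2f₁ + 2f₂ + f₃] = 0.5·(50) = 25.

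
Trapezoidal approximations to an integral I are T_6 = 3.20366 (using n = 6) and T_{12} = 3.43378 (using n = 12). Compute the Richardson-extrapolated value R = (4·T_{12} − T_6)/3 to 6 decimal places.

R = (4·T_{12} − T_6) / 3 = (4·3.43378 − 3.20366)/3 = (10.53146)/3 = 3.510487.

3.510487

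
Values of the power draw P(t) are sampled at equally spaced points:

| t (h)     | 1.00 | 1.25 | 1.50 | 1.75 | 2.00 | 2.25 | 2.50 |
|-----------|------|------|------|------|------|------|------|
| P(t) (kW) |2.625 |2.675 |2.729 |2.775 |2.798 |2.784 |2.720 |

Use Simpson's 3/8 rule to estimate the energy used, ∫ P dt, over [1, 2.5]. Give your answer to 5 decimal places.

4.11122

h = 0.25, n = 6.
(3h/8)·[y₀ + 3y₁ + 3y₂ + 2y₃ + 3y₄ + 3y₅ + y₆] = 0.09375·(43.853) = 4.11122.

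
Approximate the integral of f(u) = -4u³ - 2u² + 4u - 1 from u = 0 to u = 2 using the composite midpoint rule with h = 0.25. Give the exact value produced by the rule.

-15.1875

h = (2 − 0)/8 = 0.25.
Midpoints m₁,…,m₈ = 0.125, 0.375, 0.625, 0.875, 1.125, 1.375, 1.625, 1.875.
f(m₁)=-0.5390625, f(m₂)=0.0078125, f(m₃)=-0.2578125, f(m₄)=-1.7109375, f(m₅)=-4.7265625, f(m₆)=-9.6796875, f(m₇)=-16.9453125, f(m₈)=-26.8984375.
h·[f(m₁) + f(m₂) + f(m₃) + f(m₄) + f(m₅) + f(m₆) + f(m₇) + f(m₈)] = 0.25·(-60.75) = -15.1875.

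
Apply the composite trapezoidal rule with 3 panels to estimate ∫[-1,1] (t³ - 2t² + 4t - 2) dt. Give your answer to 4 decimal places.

h = (1 − (-1))/3 = 0.666667.
Nodes t₀,…,t₃ = -1, -0.333333, 0.333333, 1.
f(t) = t³ - 2t² + 4t - 2: f₀=-9, f₁=-3.592593, f₂=-0.851852, f₃=1.
(h/2)·[f₀ + 2f₁ + 2f₂ + f₃] = 0.333333·(-16.888889) = -5.6296.

-5.6296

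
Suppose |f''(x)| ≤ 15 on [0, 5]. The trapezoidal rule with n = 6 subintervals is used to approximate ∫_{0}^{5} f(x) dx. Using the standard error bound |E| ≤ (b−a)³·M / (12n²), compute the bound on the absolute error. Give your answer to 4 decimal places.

|E| ≤ (5)³·15 / (12·6²) = 1875/432 = 4.3403.

4.3403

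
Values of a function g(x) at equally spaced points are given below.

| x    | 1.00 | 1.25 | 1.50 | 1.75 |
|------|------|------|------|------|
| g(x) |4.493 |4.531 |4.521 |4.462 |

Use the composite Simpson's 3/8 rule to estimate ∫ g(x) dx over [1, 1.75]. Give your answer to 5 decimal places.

h = 0.25, n = 3.
(3h/8)·[y₀ + 3y₁ + 3y₂ + y₃] = 0.09375·(36.111) = 3.38541.

3.38541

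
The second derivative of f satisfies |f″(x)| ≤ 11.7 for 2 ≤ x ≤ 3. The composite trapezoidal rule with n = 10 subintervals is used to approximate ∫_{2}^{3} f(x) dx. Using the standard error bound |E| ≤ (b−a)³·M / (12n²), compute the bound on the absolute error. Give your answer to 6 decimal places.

0.009750

|E| ≤ (1)³·11.7 / (12·10²) = 11.7/1200 = 0.009750.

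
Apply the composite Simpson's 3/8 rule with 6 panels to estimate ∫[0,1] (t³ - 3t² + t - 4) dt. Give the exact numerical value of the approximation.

h = (1 − 0)/6 = 0.166667.
Nodes t₀,…,t₆ = 0, 0.166667, 0.333333, 0.5, 0.666667, 0.833333, 1.
f(t) = t³ - 3t² + t - 4: f₀=-4, f₁=-3.912037, f₂=-3.962963, f₃=-4.125, f₄=-4.370370, f₅=-4.671296, f₆=-5.
(3h/8)·[f₀ + 3f₁ + 3f₂ + 2f₃ + 3f₄ + 3f₅ + f₆] = 0.0625·(-68) = -4.25.

-4.25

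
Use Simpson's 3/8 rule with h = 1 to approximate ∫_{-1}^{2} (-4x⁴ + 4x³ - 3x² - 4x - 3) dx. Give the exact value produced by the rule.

-39

h = (2 − (-1))/3 = 1.
Nodes x₀,…,x₃ = -1, 0, 1, 2.
f(x) = -4x⁴ + 4x³ - 3x² - 4x - 3: f₀=-10, f₁=-3, f₂=-10, f₃=-55.
(3h/8)·[f₀ + 3f₁ + 3f₂ + f₃] = 0.375·(-104) = -39.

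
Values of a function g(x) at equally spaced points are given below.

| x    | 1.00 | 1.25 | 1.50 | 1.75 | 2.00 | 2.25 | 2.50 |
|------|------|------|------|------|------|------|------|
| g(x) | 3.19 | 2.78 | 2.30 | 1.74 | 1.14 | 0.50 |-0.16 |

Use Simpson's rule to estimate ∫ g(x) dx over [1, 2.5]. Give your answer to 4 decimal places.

h = 0.25, n = 6.
(h/3)·[y₀ + 4y₁ + 2y₂ + 4y₃ + 2y₄ + 4y₅ + y₆] = 0.083333·(29.99) = 2.4992.

2.4992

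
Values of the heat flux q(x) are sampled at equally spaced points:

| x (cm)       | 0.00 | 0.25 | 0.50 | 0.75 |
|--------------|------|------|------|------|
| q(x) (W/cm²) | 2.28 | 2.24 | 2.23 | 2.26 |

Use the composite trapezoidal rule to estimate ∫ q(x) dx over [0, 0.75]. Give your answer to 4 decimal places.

1.6850

h = 0.25, n = 3.
(h/2)·[y₀ + 2y₁ + 2y₂ + y₃] = 0.125·(13.48) = 1.6850.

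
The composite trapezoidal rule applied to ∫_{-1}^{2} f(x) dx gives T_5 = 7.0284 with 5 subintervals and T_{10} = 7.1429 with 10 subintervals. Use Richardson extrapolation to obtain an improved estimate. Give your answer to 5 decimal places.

R = (4·T_{10} − T_5) / 3 = (4·7.1429 − 7.0284)/3 = (21.5432)/3 = 7.18107.

7.18107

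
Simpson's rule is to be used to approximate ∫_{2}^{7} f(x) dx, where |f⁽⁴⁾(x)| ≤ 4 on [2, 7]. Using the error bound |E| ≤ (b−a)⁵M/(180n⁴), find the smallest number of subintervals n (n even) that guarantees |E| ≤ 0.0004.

Need 12500/(180n⁴) ≤ 0.0004.
n⁴ ≥ 12500/(180·0.0004) = 173611 ⇒ n ≥ 20.4124, so the smallest even n is 22. (n must be even for Simpson's rule.)

22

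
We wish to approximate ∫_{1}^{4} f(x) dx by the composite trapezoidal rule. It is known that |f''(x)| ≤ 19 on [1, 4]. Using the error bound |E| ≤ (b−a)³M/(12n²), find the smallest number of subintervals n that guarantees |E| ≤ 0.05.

Need 513/(12n²) ≤ 0.05.
n² ≥ 513/(12·0.05) = 855 ⇒ n ≥ 29.2404, so the smallest n is 30.

30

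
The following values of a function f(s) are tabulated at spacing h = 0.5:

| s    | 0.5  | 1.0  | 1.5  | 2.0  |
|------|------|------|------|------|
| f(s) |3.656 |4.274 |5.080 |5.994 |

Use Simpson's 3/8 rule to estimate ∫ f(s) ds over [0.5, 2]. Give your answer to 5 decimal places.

h = 0.5, n = 3.
(3h/8)·[y₀ + 3y₁ + 3y₂ + y₃] = 0.1875·(37.712) = 7.07100.

7.07100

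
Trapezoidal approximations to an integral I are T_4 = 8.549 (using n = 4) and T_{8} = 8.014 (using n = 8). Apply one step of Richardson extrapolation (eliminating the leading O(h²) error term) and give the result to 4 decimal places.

R = (4·T_{8} − T_4) / 3 = (4·8.014 − 8.549)/3 = (23.507)/3 = 7.8357.

7.8357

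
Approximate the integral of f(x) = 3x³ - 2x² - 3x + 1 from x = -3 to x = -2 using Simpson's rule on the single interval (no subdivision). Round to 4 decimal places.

S = (b−a)/6 · [f(-3) + 4f(-2.5) + f(-2)] = 0.166667·[(-89) + 4·(-50.875) + (-25)] = -52.9167.

-52.9167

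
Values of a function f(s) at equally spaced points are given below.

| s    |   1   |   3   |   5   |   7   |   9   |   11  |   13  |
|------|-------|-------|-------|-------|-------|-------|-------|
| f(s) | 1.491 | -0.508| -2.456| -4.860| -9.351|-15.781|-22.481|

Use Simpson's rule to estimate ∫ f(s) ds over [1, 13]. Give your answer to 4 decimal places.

-86.1333

h = 2, n = 6.
(h/3)·[y₀ + 4y₁ + 2y₂ + 4y₃ + 2y₄ + 4y₅ + y₆] = 0.666667·(-129.200) = -86.1333.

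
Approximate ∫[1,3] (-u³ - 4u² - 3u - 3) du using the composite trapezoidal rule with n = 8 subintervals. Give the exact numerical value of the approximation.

h = (3 − 1)/8 = 0.25.
Nodes u₀,…,u₈ = 1, 1.25, 1.5, 1.75, 2, 2.25, 2.5, 2.75, 3.
f(u) = -u³ - 4u² - 3u - 3: f₀=-11, f₁=-14.953125, f₂=-19.875, f₃=-25.859375, f₄=-33, f₅=-41.390625, f₆=-51.125, f₇=-62.296875, f₈=-75.
(h/2)·[f₀ + 2f₁ + 2f₂ + 2f₃ + 2f₄ + 2f₅ + 2f₆ + 2f₇ + f₈] = 0.125·(-583) = -72.875.

-72.875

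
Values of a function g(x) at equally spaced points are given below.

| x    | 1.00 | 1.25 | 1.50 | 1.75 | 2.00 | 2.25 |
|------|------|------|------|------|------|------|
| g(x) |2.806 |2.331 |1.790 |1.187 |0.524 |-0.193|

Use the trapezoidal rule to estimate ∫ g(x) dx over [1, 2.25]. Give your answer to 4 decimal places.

1.7846

h = 0.25, n = 5.
(h/2)·[y₀ + 2y₁ + 2y₂ + 2y₃ + 2y₄ + y₅] = 0.125·(14.277) = 1.7846.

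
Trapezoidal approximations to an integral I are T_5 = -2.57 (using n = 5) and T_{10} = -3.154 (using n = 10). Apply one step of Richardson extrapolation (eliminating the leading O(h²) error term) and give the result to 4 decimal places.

R = (4·T_{10} − T_5) / 3 = (4·(-3.154) − (-2.57))/3 = (-10.046)/3 = -3.3487.

-3.3487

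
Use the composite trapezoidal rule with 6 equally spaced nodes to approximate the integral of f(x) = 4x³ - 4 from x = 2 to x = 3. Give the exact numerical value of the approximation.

h = (3 − 2)/5 = 0.2.
Nodes x₀,…,x₅ = 2, 2.2, 2.4, 2.6, 2.8, 3.
f(x) = 4x³ - 4: f₀=28, f₁=38.592, f₂=51.296, f₃=66.304, f₄=83.808, f₅=104.
(h/2)·[f₀ + 2f₁ + 2f₂ + 2f₃ + 2f₄ + f₅] = 0.1·(612) = 61.2.

61.2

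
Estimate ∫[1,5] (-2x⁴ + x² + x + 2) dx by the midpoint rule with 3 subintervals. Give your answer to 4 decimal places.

h = (5 − 1)/3 = 1.333333.
Midpoints m₁,…,m₃ = 1.666667, 3, 4.333333.
f(m₁)=-8.987654, f(m₂)=-148, f(m₃)=-680.098765.
h·[f(m₁) + f(m₂) + f(m₃)] = 1.333333·(-837.086420) = -1116.1152.

-1116.1152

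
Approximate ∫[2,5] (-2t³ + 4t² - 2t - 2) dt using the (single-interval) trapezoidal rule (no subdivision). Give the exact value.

-252

T = (b−a)/2 · [f(2) + f(5)] = 1.5·[(-6) + (-162)] = -252.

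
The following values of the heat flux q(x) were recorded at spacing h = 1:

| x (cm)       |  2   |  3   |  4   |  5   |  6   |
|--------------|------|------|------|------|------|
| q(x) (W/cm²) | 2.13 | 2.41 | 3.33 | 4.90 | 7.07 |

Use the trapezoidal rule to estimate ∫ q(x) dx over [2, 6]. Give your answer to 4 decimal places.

15.2400

h = 1, n = 4.
(h/2)·[y₀ + 2y₁ + 2y₂ + 2y₃ + y₄] = 0.5·(30.48) = 15.2400.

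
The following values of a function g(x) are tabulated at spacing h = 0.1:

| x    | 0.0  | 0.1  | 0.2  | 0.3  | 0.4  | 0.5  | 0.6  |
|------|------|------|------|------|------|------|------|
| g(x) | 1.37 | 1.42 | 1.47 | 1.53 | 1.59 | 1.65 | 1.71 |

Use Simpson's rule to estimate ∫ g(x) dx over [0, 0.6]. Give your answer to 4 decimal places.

0.9200

h = 0.1, n = 6.
(h/3)·[y₀ + 4y₁ + 2y₂ + 4y₃ + 2y₄ + 4y₅ + y₆] = 0.033333·(27.60) = 0.9200.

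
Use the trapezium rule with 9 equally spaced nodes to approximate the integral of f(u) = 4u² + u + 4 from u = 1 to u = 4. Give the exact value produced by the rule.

103.78125

h = (4 − 1)/8 = 0.375.
Nodes u₀,…,u₈ = 1, 1.375, 1.75, 2.125, 2.5, 2.875, 3.25, 3.625, 4.
f(u) = 4u² + u + 4: f₀=9, f₁=12.9375, f₂=18, f₃=24.1875, f₄=31.5, f₅=39.9375, f₆=49.5, f₇=60.1875, f₈=72.
(h/2)·[f₀ + 2f₁ + 2f₂ + 2f₃ + 2f₄ + 2f₅ + 2f₆ + 2f₇ + f₈] = 0.1875·(553.5) = 103.78125.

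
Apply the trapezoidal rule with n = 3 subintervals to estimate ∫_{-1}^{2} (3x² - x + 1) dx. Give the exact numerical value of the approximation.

h = (2 − (-1))/3 = 1.
Nodes x₀,…,x₃ = -1, 0, 1, 2.
f(x) = 3x² - x + 1: f₀=5, f₁=1, f₂=3, f₃=11.
(h/2)·[f₀ + 2f₁ + 2f₂ + f₃] = 0.5·(24) = 12.

12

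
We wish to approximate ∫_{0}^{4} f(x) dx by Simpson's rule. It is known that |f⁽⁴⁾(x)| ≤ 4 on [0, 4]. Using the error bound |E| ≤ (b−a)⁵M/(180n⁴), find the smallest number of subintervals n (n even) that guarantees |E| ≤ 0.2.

4

Need 4096/(180n⁴) ≤ 0.2.
n⁴ ≥ 4096/(180·0.2) = 113.778 ⇒ n ≥ 3.2660, so the smallest even n is 4. (n must be even for Simpson's rule.)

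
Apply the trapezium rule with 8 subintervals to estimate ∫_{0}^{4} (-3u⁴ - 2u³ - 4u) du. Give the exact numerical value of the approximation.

h = (4 − 0)/8 = 0.5.
Nodes u₀,…,u₈ = 0, 0.5, 1, 1.5, 2, 2.5, 3, 3.5, 4.
f(u) = -3u⁴ - 2u³ - 4u: f₀=0, f₁=-2.4375, f₂=-9, f₃=-27.9375, f₄=-72, f₅=-158.4375, f₆=-309, f₇=-549.9375, f₈=-912.
(h/2)·[f₀ + 2f₁ + 2f₂ + 2f₃ + 2f₄ + 2f₅ + 2f₆ + 2f₇ + f₈] = 0.25·(-3169.5) = -792.375.

-792.375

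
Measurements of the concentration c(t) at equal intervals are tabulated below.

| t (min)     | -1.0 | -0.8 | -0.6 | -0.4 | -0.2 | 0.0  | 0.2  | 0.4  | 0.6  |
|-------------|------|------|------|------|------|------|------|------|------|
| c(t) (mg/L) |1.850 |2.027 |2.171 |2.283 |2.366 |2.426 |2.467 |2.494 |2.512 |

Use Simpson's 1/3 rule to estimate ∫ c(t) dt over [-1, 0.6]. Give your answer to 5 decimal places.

h = 0.2, n = 8.
(h/3)·[y₀ + 4y₁ + 2y₂ + 4y₃ + 2y₄ + 4y₅ + 2y₆ + 4y₇ + y₈] = 0.066667·(55.290) = 3.68600.

3.68600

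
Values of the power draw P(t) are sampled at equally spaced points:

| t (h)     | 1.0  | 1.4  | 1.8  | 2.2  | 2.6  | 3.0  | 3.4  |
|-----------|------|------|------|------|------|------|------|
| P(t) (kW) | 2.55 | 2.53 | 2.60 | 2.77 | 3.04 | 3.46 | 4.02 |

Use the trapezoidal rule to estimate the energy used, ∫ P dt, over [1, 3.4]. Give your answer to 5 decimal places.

h = 0.4, n = 6.
(h/2)·[y₀ + 2y₁ + 2y₂ + 2y₃ + 2y₄ + 2y₅ + y₆] = 0.2·(35.37) = 7.07400.

7.07400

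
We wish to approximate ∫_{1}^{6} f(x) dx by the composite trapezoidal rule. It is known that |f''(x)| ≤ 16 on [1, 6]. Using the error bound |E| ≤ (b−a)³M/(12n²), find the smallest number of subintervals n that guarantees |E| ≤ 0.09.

44

Need 2000/(12n²) ≤ 0.09.
n² ≥ 2000/(12·0.09) = 1851.85 ⇒ n ≥ 43.0331, so the smallest n is 44.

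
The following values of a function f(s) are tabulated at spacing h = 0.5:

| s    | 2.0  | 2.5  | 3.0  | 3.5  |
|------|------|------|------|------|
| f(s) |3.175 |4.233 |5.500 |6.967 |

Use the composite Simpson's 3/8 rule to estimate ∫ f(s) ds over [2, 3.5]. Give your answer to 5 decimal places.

7.37644

h = 0.5, n = 3.
(3h/8)·[y₀ + 3y₁ + 3y₂ + y₃] = 0.1875·(39.341) = 7.37644.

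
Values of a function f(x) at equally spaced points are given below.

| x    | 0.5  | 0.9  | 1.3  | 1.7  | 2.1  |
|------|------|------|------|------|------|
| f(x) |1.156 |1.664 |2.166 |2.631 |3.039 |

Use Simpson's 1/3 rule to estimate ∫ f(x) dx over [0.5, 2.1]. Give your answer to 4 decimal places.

3.4276

h = 0.4, n = 4.
(h/3)·[y₀ + 4y₁ + 2y₂ + 4y₃ + y₄] = 0.133333·(25.707) = 3.4276.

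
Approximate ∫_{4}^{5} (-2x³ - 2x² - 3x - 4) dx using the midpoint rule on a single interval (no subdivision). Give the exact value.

-240.25

M = (b−a)·f(4.5) = 1·(-240.25) = -240.25.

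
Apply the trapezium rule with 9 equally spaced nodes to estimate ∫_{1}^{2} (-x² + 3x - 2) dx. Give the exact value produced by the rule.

0.1640625

h = (2 − 1)/8 = 0.125.
Nodes x₀,…,x₈ = 1, 1.125, 1.25, 1.375, 1.5, 1.625, 1.75, 1.875, 2.
f(x) = -x² + 3x - 2: f₀=0, f₁=0.109375, f₂=0.1875, f₃=0.234375, f₄=0.25, f₅=0.234375, f₆=0.1875, f₇=0.109375, f₈=0.
(h/2)·[f₀ + 2f₁ + 2f₂ + 2f₃ + 2f₄ + 2f₅ + 2f₆ + 2f₇ + f₈] = 0.0625·(2.625) = 0.1640625.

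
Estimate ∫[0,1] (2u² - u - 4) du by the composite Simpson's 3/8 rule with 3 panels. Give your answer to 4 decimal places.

-3.8333

h = (1 − 0)/3 = 0.333333.
Nodes u₀,…,u₃ = 0, 0.333333, 0.666667, 1.
f(u) = 2u² - u - 4: f₀=-4, f₁=-4.111111, f₂=-3.777778, f₃=-3.
(3h/8)·[f₀ + 3f₁ + 3f₂ + f₃] = 0.125·(-30.666667) = -3.8333.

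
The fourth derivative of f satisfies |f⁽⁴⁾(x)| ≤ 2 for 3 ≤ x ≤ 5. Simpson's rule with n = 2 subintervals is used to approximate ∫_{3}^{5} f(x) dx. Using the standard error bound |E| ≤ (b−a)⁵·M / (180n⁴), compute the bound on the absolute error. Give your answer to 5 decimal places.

0.02222

|E| ≤ (2)⁵·2 / (180·2⁴) = 64/2880 = 0.02222.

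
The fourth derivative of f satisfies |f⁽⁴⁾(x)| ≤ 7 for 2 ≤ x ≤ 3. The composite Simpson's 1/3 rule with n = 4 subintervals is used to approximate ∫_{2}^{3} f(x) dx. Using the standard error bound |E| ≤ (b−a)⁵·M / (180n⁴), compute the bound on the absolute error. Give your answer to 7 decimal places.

0.0001519

|E| ≤ (1)⁵·7 / (180·4⁴) = 7/46080 = 0.0001519.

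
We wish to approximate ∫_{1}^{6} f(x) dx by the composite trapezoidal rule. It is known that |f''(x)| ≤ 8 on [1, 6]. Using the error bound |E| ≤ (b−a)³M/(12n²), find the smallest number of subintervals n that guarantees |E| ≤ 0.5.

13

Need 1000/(12n²) ≤ 0.5.
n² ≥ 1000/(12·0.5) = 166.667 ⇒ n ≥ 12.9099, so the smallest n is 13.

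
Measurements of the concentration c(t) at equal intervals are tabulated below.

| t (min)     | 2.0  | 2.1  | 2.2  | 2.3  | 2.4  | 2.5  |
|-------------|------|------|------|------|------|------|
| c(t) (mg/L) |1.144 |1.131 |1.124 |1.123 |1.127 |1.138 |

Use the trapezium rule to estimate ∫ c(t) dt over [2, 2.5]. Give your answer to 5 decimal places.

h = 0.1, n = 5.
(h/2)·[y₀ + 2y₁ + 2y₂ + 2y₃ + 2y₄ + y₅] = 0.05·(11.292) = 0.56460.

0.56460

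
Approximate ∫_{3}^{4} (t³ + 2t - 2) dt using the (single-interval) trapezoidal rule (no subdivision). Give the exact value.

T = (b−a)/2 · [f(3) + f(4)] = 0.5·[31 + 70] = 50.5.

50.5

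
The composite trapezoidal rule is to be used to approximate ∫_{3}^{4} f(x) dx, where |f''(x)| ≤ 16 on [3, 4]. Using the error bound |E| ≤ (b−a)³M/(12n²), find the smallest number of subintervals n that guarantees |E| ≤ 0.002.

Need 16/(12n²) ≤ 0.002.
n² ≥ 16/(12·0.002) = 666.667 ⇒ n ≥ 25.8199, so the smallest n is 26.

26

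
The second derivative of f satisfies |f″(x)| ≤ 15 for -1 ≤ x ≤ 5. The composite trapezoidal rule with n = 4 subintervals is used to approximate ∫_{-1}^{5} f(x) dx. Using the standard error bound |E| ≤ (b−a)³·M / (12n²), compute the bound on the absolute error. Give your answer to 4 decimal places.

16.8750

|E| ≤ (6)³·15 / (12·4²) = 3240/192 = 16.8750.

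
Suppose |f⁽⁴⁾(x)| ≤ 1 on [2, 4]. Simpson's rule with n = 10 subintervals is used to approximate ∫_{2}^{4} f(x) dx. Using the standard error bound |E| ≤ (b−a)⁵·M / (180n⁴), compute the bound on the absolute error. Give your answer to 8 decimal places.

0.00001778

|E| ≤ (2)⁵·1 / (180·10⁴) = 32/1800000 = 0.00001778.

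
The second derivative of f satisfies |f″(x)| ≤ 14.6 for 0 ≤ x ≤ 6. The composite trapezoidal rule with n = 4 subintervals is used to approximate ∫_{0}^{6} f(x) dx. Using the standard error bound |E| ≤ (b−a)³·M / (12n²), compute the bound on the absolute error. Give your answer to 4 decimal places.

|E| ≤ (6)³·14.6 / (12·4²) = 3153.6/192 = 16.4250.

16.4250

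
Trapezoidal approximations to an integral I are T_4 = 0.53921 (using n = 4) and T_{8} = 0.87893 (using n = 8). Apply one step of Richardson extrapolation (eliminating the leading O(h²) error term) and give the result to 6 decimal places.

R = (4·T_{8} − T_4) / 3 = (4·0.87893 − 0.53921)/3 = (2.97651)/3 = 0.992170.

0.992170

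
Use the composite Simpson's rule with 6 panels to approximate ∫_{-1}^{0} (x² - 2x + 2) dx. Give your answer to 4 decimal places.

3.3333

h = (0 − (-1))/6 = 0.166667.
Nodes x₀,…,x₆ = -1, -0.833333, -0.666667, -0.5, -0.333333, -0.166667, 0.
f(x) = x² - 2x + 2: f₀=5, f₁=4.361111, f₂=3.777778, f₃=3.25, f₄=2.777778, f₅=2.361111, f₆=2.
(h/3)·[f₀ + 4f₁ + 2f₂ + 4f₃ + 2f₄ + 4f₅ + f₆] = 0.055556·(60) = 3.3333.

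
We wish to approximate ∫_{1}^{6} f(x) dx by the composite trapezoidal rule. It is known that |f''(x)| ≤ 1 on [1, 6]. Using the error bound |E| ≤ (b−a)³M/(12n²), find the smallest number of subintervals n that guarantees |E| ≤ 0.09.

Need 125/(12n²) ≤ 0.09.
n² ≥ 125/(12·0.09) = 115.741 ⇒ n ≥ 10.7583, so the smallest n is 11.

11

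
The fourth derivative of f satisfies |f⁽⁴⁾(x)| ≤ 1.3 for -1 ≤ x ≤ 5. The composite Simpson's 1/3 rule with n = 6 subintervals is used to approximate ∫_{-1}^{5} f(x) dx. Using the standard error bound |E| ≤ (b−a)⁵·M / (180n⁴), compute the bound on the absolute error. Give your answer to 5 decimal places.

|E| ≤ (6)⁵·1.3 / (180·6⁴) = 10108.8/233280 = 0.04333.

0.04333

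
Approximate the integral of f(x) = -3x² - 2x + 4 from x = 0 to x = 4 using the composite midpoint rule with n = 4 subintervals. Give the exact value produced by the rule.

h = (4 − 0)/4 = 1.
Midpoints m₁,…,m₄ = 0.5, 1.5, 2.5, 3.5.
f(m₁)=2.25, f(m₂)=-5.75, f(m₃)=-19.75, f(m₄)=-39.75.
h·[f(m₁) + f(m₂) + f(m₃) + f(m₄)] = 1·(-63) = -63.

-63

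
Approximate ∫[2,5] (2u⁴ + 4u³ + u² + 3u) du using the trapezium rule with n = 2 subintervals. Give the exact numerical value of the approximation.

2139.5625

h = (5 − 2)/2 = 1.5.
Nodes u₀,…,u₂ = 2, 3.5, 5.
f(u) = 2u⁴ + 4u³ + u² + 3u: f₀=74, f₁=494.375, f₂=1790.
(h/2)·[f₀ + 2f₁ + f₂] = 0.75·(2852.75) = 2139.5625.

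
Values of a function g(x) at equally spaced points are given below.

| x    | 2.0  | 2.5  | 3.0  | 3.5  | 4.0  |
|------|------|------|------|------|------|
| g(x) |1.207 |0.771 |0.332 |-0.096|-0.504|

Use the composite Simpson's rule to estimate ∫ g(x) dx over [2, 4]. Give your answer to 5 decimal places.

h = 0.5, n = 4.
(h/3)·[y₀ + 4y₁ + 2y₂ + 4y₃ + y₄] = 0.166667·(4.067) = 0.67783.

0.67783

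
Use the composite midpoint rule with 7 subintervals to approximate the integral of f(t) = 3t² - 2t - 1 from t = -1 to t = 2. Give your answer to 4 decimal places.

h = (2 − (-1))/7 = 0.428571.
Midpoints m₁,…,m₇ = -0.785714, -0.357143, 0.071429, 0.5, 0.928571, 1.357143, 1.785714.
f(m₁)=2.423469, f(m₂)=0.096939, f(m₃)=-1.127551, f(m₄)=-1.25, f(m₅)=-0.270408, f(m₆)=1.811224, f(m₇)=4.994898.
h·[f(m₁) + f(m₂) + f(m₃) + f(m₄) + f(m₅) + f(m₆) + f(m₇)] = 0.428571·(6.678571) = 2.8622.

2.8622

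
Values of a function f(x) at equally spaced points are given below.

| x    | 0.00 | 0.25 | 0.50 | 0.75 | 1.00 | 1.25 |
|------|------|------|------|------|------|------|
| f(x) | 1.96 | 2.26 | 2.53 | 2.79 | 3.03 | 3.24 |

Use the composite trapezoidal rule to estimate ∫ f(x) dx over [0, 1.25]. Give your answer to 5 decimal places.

h = 0.25, n = 5.
(h/2)·[y₀ + 2y₁ + 2y₂ + 2y₃ + 2y₄ + y₅] = 0.125·(26.42) = 3.30250.

3.30250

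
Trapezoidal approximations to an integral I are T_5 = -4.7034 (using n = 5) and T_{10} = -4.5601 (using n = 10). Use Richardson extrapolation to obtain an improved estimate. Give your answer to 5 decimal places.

-4.51233

R = (4·T_{10} − T_5) / 3 = (4·(-4.5601) − (-4.7034))/3 = (-13.5370)/3 = -4.51233.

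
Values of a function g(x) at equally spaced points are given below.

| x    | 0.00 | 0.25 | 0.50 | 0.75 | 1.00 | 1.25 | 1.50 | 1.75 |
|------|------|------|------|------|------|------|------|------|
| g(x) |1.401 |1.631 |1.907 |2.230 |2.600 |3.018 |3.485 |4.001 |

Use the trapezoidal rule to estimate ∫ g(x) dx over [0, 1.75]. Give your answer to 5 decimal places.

4.39300

h = 0.25, n = 7.
(h/2)·[y₀ + 2y₁ + 2y₂ + 2y₃ + 2y₄ + 2y₅ + 2y₆ + y₇] = 0.125·(35.144) = 4.39300.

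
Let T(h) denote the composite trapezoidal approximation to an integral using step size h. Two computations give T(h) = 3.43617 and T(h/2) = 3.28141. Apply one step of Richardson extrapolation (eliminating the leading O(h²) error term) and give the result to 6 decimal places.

R = (4·T(h/2) − T(h)) / 3 = (4·3.28141 − 3.43617)/3 = (9.68947)/3 = 3.229823.

3.229823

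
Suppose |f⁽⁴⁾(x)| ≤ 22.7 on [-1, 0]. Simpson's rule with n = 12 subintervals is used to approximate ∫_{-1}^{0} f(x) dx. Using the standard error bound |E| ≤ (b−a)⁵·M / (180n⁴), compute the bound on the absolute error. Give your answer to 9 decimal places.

|E| ≤ (1)⁵·22.7 / (180·12⁴) = 22.7/3732480 = 0.000006082.

0.000006082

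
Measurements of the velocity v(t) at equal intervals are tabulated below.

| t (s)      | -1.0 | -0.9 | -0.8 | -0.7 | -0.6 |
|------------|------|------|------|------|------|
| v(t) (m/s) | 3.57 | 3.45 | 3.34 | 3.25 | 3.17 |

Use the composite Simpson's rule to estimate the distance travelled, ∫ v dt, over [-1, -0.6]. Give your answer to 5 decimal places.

h = 0.1, n = 4.
(h/3)·[y₀ + 4y₁ + 2y₂ + 4y₃ + y₄] = 0.033333·(40.22) = 1.34067.

1.34067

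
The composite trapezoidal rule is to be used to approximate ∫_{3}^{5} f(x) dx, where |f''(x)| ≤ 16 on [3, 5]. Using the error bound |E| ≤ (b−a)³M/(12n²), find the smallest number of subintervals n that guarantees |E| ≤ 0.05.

15

Need 128/(12n²) ≤ 0.05.
n² ≥ 128/(12·0.05) = 213.333 ⇒ n ≥ 14.6059, so the smallest n is 15.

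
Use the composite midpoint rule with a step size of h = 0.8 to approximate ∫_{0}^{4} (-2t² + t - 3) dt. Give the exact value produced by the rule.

h = (4 − 0)/5 = 0.8.
Midpoints m₁,…,m₅ = 0.4, 1.2, 2, 2.8, 3.6.
f(m₁)=-2.92, f(m₂)=-4.68, f(m₃)=-9, f(m₄)=-15.88, f(m₅)=-25.32.
h·[f(m₁) + f(m₂) + f(m₃) + f(m₄) + f(m₅)] = 0.8·(-57.8) = -46.24.

-46.24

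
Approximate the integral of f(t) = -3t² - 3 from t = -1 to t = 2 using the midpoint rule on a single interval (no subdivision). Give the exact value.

M = (b−a)·f(0.5) = 3·(-3.75) = -11.25.

-11.25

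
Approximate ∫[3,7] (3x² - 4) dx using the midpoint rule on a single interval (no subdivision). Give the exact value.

284

M = (b−a)·f(5) = 4·(71) = 284.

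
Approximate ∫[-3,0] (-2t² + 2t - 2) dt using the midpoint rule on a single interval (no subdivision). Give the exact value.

-28.5

M = (b−a)·f(-1.5) = 3·(-9.5) = -28.5.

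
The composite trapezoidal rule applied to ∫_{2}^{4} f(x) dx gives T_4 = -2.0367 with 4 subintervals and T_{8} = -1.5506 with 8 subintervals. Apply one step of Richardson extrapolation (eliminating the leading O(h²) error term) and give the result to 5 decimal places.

R = (4·T_{8} − T_4) / 3 = (4·(-1.5506) − (-2.0367))/3 = (-4.1657)/3 = -1.38857.

-1.38857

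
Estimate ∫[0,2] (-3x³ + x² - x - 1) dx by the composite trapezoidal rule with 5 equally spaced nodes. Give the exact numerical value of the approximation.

-14

h = (2 − 0)/4 = 0.5.
Nodes x₀,…,x₄ = 0, 0.5, 1, 1.5, 2.
f(x) = -3x³ + x² - x - 1: f₀=-1, f₁=-1.625, f₂=-4, f₃=-10.375, f₄=-23.
(h/2)·[f₀ + 2f₁ + 2f₂ + 2f₃ + f₄] = 0.25·(-56) = -14.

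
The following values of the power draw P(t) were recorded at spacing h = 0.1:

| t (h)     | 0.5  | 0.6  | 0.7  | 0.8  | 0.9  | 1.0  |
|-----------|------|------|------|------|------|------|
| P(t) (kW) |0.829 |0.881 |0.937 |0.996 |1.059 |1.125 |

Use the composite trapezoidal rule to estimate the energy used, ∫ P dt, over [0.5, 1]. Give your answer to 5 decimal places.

0.48500

h = 0.1, n = 5.
(h/2)·[y₀ + 2y₁ + 2y₂ + 2y₃ + 2y₄ + y₅] = 0.05·(9.700) = 0.48500.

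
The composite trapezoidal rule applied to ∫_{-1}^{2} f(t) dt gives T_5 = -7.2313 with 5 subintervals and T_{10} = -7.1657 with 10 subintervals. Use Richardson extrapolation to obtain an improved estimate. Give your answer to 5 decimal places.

-7.14383

R = (4·T_{10} − T_5) / 3 = (4·(-7.1657) − (-7.2313))/3 = (-21.4315)/3 = -7.14383.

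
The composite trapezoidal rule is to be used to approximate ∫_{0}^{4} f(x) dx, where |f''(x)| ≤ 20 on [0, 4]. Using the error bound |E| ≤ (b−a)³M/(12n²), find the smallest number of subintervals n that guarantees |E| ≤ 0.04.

52

Need 1280/(12n²) ≤ 0.04.
n² ≥ 1280/(12·0.04) = 2666.67 ⇒ n ≥ 51.6398, so the smallest n is 52.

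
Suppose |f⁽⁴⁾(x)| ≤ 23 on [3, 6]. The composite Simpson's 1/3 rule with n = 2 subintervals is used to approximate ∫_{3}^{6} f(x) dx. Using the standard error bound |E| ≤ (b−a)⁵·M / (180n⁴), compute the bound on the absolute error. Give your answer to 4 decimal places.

|E| ≤ (3)⁵·23 / (180·2⁴) = 5589/2880 = 1.9406.

1.9406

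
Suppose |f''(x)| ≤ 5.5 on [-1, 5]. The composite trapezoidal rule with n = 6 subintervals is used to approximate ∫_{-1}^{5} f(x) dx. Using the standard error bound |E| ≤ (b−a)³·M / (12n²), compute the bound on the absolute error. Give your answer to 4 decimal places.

2.7500

|E| ≤ (6)³·5.5 / (12·6²) = 1188/432 = 2.7500.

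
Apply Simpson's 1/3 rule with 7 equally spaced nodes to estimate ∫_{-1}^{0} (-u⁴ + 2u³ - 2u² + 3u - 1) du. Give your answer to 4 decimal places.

-3.8668

h = (0 − (-1))/6 = 0.166667.
Nodes u₀,…,u₆ = -1, -0.833333, -0.666667, -0.5, -0.333333, -0.166667, 0.
f(u) = -u⁴ + 2u³ - 2u² + 3u - 1: f₀=-9, f₁=-6.528549, f₂=-4.679012, f₃=-3.3125, f₄=-2.308642, f₅=-1.565586, f₆=-1.
(h/3)·[f₀ + 4f₁ + 2f₂ + 4f₃ + 2f₄ + 4f₅ + f₆] = 0.055556·(-69.601852) = -3.8668.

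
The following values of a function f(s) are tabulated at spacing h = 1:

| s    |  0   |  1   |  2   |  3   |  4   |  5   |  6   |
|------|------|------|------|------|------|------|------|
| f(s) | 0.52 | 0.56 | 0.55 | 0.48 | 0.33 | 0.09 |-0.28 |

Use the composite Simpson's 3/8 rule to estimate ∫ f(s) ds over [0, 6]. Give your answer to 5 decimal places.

2.17125

h = 1, n = 6.
(3h/8)·[y₀ + 3y₁ + 3y₂ + 2y₃ + 3y₄ + 3y₅ + y₆] = 0.375·(5.79) = 2.17125.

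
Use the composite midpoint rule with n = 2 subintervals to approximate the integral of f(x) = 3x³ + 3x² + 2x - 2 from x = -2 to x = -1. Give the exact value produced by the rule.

-9.03125

h = (-1 − (-2))/2 = 0.5.
Midpoints m₁,…,m₂ = -1.75, -1.25.
f(m₁)=-12.390625, f(m₂)=-5.671875.
h·[f(m₁) + f(m₂)] = 0.5·(-18.0625) = -9.03125.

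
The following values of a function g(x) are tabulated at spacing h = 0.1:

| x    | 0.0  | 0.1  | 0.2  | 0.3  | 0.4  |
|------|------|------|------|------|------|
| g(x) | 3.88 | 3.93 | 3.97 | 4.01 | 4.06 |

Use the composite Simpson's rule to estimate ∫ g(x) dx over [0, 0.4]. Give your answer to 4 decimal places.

1.5880

h = 0.1, n = 4.
(h/3)·[y₀ + 4y₁ + 2y₂ + 4y₃ + y₄] = 0.033333·(47.64) = 1.5880.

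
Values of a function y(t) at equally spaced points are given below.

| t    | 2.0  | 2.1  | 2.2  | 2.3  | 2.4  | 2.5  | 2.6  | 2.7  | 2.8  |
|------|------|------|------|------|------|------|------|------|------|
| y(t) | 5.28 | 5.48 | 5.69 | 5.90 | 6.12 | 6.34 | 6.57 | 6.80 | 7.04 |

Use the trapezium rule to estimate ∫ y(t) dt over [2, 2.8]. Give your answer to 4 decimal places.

4.9060

h = 0.1, n = 8.
(h/2)·[y₀ + 2y₁ + 2y₂ + 2y₃ + 2y₄ + 2y₅ + 2y₆ + 2y₇ + y₈] = 0.05·(98.12) = 4.9060.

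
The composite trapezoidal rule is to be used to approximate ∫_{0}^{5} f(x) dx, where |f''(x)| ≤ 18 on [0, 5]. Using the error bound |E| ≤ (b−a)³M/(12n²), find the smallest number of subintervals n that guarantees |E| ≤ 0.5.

20

Need 2250/(12n²) ≤ 0.5.
n² ≥ 2250/(12·0.5) = 375 ⇒ n ≥ 19.3649, so the smallest n is 20.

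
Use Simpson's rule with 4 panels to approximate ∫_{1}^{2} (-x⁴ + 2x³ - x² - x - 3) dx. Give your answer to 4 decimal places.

-5.5339

h = (2 − 1)/4 = 0.25.
Nodes x₀,…,x₄ = 1, 1.25, 1.5, 1.75, 2.
f(x) = -x⁴ + 2x³ - x² - x - 3: f₀=-4, f₁=-4.34765625, f₂=-5.0625, f₃=-6.47265625, f₄=-9.
(h/3)·[f₀ + 4f₁ + 2f₂ + 4f₃ + f₄] = 0.083333·(-66.40625) = -5.5339.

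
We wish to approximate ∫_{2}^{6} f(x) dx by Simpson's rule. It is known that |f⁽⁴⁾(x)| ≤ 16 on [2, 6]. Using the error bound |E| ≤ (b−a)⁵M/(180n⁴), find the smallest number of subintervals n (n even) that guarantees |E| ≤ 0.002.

Need 16384/(180n⁴) ≤ 0.002.
n⁴ ≥ 16384/(180·0.002) = 45511.1 ⇒ n ≥ 14.6059, so the smallest even n is 16. (n must be even for Simpson's rule.)

16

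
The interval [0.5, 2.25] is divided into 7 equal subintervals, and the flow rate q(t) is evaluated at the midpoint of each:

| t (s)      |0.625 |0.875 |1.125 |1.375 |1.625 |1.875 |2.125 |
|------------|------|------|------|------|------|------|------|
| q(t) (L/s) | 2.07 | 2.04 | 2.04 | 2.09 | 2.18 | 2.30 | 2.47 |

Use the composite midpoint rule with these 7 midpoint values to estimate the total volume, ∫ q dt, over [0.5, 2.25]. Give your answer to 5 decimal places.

h = 0.25, n = 7.
h·[y(m₁) + y(m₂) + y(m₃) + y(m₄) + y(m₅) + y(m₆) + y(m₇)] = 0.25·(15.19) = 3.79750.

3.79750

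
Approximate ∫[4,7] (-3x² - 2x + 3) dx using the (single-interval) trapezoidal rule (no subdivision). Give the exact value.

T = (b−a)/2 · [f(4) + f(7)] = 1.5·[(-53) + (-158)] = -316.5.

-316.5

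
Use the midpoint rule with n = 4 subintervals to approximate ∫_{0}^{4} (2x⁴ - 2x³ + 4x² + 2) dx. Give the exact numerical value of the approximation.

356.5

h = (4 − 0)/4 = 1.
Midpoints m₁,…,m₄ = 0.5, 1.5, 2.5, 3.5.
f(m₁)=2.875, f(m₂)=14.375, f(m₃)=73.875, f(m₄)=265.375.
h·[f(m₁) + f(m₂) + f(m₃) + f(m₄)] = 1·(356.5) = 356.5.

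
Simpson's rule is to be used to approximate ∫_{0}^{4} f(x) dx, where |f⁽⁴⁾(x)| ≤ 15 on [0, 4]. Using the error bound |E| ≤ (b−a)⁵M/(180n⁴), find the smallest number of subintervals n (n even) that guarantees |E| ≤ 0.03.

Need 15360/(180n⁴) ≤ 0.03.
n⁴ ≥ 15360/(180·0.03) = 2844.44 ⇒ n ≥ 7.3030, so the smallest even n is 8. (n must be even for Simpson's rule.)

8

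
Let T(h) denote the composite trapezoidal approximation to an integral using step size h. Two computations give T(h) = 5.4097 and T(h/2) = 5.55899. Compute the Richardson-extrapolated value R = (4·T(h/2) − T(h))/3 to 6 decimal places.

5.608753

R = (4·T(h/2) − T(h)) / 3 = (4·5.55899 − 5.4097)/3 = (16.82626)/3 = 5.608753.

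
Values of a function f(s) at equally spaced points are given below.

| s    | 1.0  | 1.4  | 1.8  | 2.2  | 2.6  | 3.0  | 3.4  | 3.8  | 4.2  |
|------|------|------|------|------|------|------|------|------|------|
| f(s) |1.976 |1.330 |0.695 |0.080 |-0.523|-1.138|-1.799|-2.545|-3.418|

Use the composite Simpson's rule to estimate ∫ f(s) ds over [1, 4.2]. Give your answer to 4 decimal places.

h = 0.4, n = 8.
(h/3)·[y₀ + 4y₁ + 2y₂ + 4y₃ + 2y₄ + 4y₅ + 2y₆ + 4y₇ + y₈] = 0.133333·(-13.788) = -1.8384.

-1.8384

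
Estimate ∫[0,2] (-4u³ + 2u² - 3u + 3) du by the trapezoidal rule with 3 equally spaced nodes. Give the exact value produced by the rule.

-14

h = (2 − 0)/2 = 1.
Nodes u₀,…,u₂ = 0, 1, 2.
f(u) = -4u³ + 2u² - 3u + 3: f₀=3, f₁=-2, f₂=-27.
(h/2)·[f₀ + 2f₁ + f₂] = 0.5·(-28) = -14.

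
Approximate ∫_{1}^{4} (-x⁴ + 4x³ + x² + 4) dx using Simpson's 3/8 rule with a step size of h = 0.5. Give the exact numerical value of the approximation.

h = (4 − 1)/6 = 0.5.
Nodes x₀,…,x₆ = 1, 1.5, 2, 2.5, 3, 3.5, 4.
f(x) = -x⁴ + 4x³ + x² + 4: f₀=8, f₁=14.6875, f₂=24, f₃=33.6875, f₄=40, f₅=37.6875, f₆=20.
(3h/8)·[f₀ + 3f₁ + 3f₂ + 2f₃ + 3f₄ + 3f₅ + f₆] = 0.1875·(444.5) = 83.34375.

83.34375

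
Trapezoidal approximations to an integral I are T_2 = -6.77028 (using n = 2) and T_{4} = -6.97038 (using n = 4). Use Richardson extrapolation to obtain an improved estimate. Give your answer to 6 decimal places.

R = (4·T_{4} − T_2) / 3 = (4·(-6.97038) − (-6.77028))/3 = (-21.11124)/3 = -7.037080.

-7.037080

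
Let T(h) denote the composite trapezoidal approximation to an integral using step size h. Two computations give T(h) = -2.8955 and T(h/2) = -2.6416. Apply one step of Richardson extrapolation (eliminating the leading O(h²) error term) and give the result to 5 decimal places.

R = (4·T(h/2) − T(h)) / 3 = (4·(-2.6416) − (-2.8955))/3 = (-7.6709)/3 = -2.55697.

-2.55697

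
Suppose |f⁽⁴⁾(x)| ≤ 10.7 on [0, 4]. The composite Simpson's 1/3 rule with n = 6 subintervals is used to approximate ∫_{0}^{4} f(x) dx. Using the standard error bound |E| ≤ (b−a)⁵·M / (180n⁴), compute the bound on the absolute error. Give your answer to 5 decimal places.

|E| ≤ (4)⁵·10.7 / (180·6⁴) = 10956.8/233280 = 0.04697.

0.04697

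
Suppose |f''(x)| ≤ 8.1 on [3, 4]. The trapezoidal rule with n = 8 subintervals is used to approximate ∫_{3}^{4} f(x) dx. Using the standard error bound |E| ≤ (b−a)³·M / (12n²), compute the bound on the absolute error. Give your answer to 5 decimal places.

0.01055

|E| ≤ (1)³·8.1 / (12·8²) = 8.1/768 = 0.01055.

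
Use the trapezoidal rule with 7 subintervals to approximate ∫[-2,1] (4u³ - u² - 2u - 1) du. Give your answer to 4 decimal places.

h = (1 − (-2))/7 = 0.428571.
Nodes u₀,…,u₇ = -2, -1.571429, -1.142857, -0.714286, -0.285714, 0.142857, 0.571429, 1.
f(u) = 4u³ - u² - 2u - 1: f₀=-33, f₁=-15.848397, f₂=-5.991254, f₃=-1.539359, f₄=-0.603499, f₅=-1.294461, f₆=-1.723032, f₇=0.
(h/2)·[f₀ + 2f₁ + 2f₂ + 2f₃ + 2f₄ + 2f₅ + 2f₆ + f₇] = 0.214286·(-87) = -18.6429.

-18.6429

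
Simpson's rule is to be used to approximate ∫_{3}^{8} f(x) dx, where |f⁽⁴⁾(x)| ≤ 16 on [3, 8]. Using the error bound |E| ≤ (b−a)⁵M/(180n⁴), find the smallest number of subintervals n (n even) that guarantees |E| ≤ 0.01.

Need 50000/(180n⁴) ≤ 0.01.
n⁴ ≥ 50000/(180·0.01) = 27777.8 ⇒ n ≥ 12.9099, so the smallest even n is 14. (n must be even for Simpson's rule.)

14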